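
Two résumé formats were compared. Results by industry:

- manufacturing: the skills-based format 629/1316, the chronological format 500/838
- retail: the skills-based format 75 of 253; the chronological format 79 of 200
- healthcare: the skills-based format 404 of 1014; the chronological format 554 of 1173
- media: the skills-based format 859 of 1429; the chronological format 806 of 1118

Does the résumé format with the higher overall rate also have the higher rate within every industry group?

Manufacturing: the skills-based format 629/1316 = 47.8%, the chronological format 500/838 = 59.7% → the chronological format
Retail: the skills-based format 75/253 = 29.6%, the chronological format 79/200 = 39.5% → the chronological format
Healthcare: the skills-based format 404/1014 = 39.8%, the chronological format 554/1173 = 47.2% → the chronological format
Media: the skills-based format 859/1429 = 60.1%, the chronological format 806/1118 = 72.1% → the chronological format
Overall: the skills-based format 1967/4012 = 49.0%, the chronological format 1939/3329 = 58.2% → the chronological format
The chronological format wins overall and in every industry group — no reversal.

Yes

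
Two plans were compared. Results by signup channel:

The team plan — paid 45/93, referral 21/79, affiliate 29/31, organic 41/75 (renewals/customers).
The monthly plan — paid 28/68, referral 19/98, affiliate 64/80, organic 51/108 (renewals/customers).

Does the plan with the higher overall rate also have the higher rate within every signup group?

Paid: the team plan 45/93 = 48.4%, the monthly plan 28/68 = 41.2% → the team plan
Referral: the team plan 21/79 = 26.6%, the monthly plan 19/98 = 19.4% → the team plan
Affiliate: the team plan 29/31 = 93.5%, the monthly plan 64/80 = 80.0% → the team plan
Organic: the team plan 41/75 = 54.7%, the monthly plan 51/108 = 47.2% → the team plan
Overall: the team plan 136/278 = 48.9%, the monthly plan 162/354 = 45.8% → the team plan
The team plan wins overall and in every signup group — no reversal.

Yes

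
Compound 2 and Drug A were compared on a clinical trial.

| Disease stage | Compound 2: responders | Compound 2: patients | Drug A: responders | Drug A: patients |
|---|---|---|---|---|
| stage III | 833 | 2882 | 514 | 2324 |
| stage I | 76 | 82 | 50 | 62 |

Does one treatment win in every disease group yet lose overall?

No

Stage III: Compound 2 833/2882 = 28.9%, Drug A 514/2324 = 22.1% → Compound 2
Stage I: Compound 2 76/82 = 92.7%, Drug A 50/62 = 80.6% → Compound 2
Overall: Compound 2 909/2964 = 30.7%, Drug A 564/2386 = 23.6% → Compound 2
Compound 2 wins overall and in every disease group — no reversal.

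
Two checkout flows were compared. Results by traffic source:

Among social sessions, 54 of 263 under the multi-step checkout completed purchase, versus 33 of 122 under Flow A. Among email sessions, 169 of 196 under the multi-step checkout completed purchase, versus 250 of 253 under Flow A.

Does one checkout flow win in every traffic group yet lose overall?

No

Social: the multi-step checkout 54/263 = 20.5%, Flow A 33/122 = 27.0% → Flow A
Email: the multi-step checkout 169/196 = 86.2%, Flow A 250/253 = 98.8% → Flow A
Overall: the multi-step checkout 223/459 = 48.6%, Flow A 283/375 = 75.5% → Flow A
Flow A wins overall and in every traffic group — no reversal.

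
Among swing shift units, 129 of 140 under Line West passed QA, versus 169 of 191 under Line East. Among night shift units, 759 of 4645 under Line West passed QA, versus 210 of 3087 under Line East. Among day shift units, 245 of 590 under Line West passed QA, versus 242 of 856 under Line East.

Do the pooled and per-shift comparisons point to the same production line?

Yes

Swing shift: Line West 129/140 = 92.1%, Line East 169/191 = 88.5% → Line West
Night shift: Line West 759/4645 = 16.3%, Line East 210/3087 = 6.8% → Line West
Day shift: Line West 245/590 = 41.5%, Line East 242/856 = 28.3% → Line West
Overall: Line West 1133/5375 = 21.1%, Line East 621/4134 = 15.0% → Line West
Line West wins overall and in every shift group — no reversal.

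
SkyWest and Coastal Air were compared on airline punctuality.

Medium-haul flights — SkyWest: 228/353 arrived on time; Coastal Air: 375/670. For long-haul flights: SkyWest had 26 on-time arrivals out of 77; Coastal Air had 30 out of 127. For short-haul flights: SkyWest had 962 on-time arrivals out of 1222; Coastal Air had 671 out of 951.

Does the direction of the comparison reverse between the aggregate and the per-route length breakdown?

No

Medium-haul: SkyWest 228/353 = 64.6%, Coastal Air 375/670 = 56.0% → SkyWest
Long-haul: SkyWest 26/77 = 33.8%, Coastal Air 30/127 = 23.6% → SkyWest
Short-haul: SkyWest 962/1222 = 78.7%, Coastal Air 671/951 = 70.6% → SkyWest
Overall: SkyWest 1216/1652 = 73.6%, Coastal Air 1076/1748 = 61.6% → SkyWest
SkyWest wins overall and in every route group — no reversal.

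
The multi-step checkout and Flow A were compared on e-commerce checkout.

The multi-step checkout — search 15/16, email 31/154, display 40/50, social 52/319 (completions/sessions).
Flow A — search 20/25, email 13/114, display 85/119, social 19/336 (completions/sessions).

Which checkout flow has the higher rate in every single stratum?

Search: the multi-step checkout 15/16 = 93.8%, Flow A 20/25 = 80.0% → the multi-step checkout
Email: the multi-step checkout 31/154 = 20.1%, Flow A 13/114 = 11.4% → the multi-step checkout
Display: the multi-step checkout 40/50 = 80.0%, Flow A 85/119 = 71.4% → the multi-step checkout
Social: the multi-step checkout 52/319 = 16.3%, Flow A 19/336 = 5.7% → the multi-step checkout
The multi-step checkout has the higher rate in all 4 groups.

the multi-step checkout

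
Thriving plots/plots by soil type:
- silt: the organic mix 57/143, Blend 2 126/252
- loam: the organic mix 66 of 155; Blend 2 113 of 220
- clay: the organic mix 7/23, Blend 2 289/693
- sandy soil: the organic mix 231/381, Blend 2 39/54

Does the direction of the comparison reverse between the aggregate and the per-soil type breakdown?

Silt: the organic mix 57/143 = 39.9%, Blend 2 126/252 = 50.0% → Blend 2
Loam: the organic mix 66/155 = 42.6%, Blend 2 113/220 = 51.4% → Blend 2
Clay: the organic mix 7/23 = 30.4%, Blend 2 289/693 = 41.7% → Blend 2
Sandy soil: the organic mix 231/381 = 60.6%, Blend 2 39/54 = 72.2% → Blend 2
Overall: the organic mix 361/702 = 51.4%, Blend 2 567/1219 = 46.5% → the organic mix
Blend 2 wins each soil group but the organic mix wins overall — the comparison reverses. Blend 2's plots skew toward clay, which has a lower base rate.

Yes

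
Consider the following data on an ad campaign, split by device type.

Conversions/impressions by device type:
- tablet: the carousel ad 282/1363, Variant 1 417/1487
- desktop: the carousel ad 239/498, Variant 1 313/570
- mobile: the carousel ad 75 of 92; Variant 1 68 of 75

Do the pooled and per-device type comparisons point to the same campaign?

Tablet: the carousel ad 282/1363 = 20.7%, Variant 1 417/1487 = 28.0% → Variant 1
Desktop: the carousel ad 239/498 = 48.0%, Variant 1 313/570 = 54.9% → Variant 1
Mobile: the carousel ad 75/92 = 81.5%, Variant 1 68/75 = 90.7% → Variant 1
Overall: the carousel ad 596/1953 = 30.5%, Variant 1 798/2132 = 37.4% → Variant 1
Variant 1 wins overall and in every device group — no reversal.

Yes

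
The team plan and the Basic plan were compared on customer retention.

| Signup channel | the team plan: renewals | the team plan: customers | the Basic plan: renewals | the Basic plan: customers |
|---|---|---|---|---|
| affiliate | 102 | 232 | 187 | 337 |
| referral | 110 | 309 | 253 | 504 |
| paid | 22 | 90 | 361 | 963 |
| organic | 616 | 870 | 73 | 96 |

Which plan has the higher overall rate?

Affiliate: the team plan 102/232 = 44.0%, the Basic plan 187/337 = 55.5% → the Basic plan
Referral: the team plan 110/309 = 35.6%, the Basic plan 253/504 = 50.2% → the Basic plan
Paid: the team plan 22/90 = 24.4%, the Basic plan 361/963 = 37.5% → the Basic plan
Organic: the team plan 616/870 = 70.8%, the Basic plan 73/96 = 76.0% → the Basic plan
Overall: the team plan 850/1501 = 56.6%, the Basic plan 874/1900 = 46.0% → the team plan
(The Basic plan wins every signup group but the team plan wins overall — the Basic plan's customers skew toward the low-rate paid group.)

the team plan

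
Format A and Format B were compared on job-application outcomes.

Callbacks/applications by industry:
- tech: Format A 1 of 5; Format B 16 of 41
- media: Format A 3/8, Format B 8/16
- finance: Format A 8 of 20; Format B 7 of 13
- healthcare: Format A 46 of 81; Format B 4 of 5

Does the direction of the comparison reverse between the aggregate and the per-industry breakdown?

Yes

Tech: Format A 1/5 = 20.0%, Format B 16/41 = 39.0% → Format B
Media: Format A 3/8 = 37.5%, Format B 8/16 = 50.0% → Format B
Finance: Format A 8/20 = 40.0%, Format B 7/13 = 53.8% → Format B
Healthcare: Format A 46/81 = 56.8%, Format B 4/5 = 80.0% → Format B
Overall: Format A 58/114 = 50.9%, Format B 35/75 = 46.7% → Format A
Format B wins each industry group but Format A wins overall — the comparison reverses. Format B's applications skew toward tech, which has a lower base rate.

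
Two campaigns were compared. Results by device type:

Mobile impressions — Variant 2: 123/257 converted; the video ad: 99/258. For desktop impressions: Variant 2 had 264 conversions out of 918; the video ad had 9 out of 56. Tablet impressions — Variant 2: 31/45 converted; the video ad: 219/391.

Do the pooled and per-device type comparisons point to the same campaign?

No

Mobile: Variant 2 123/257 = 47.9%, the video ad 99/258 = 38.4% → Variant 2
Desktop: Variant 2 264/918 = 28.8%, the video ad 9/56 = 16.1% → Variant 2
Tablet: Variant 2 31/45 = 68.9%, the video ad 219/391 = 56.0% → Variant 2
Overall: Variant 2 418/1220 = 34.3%, the video ad 327/705 = 46.4% → the video ad
Variant 2 wins each device group but the video ad wins overall — the comparison reverses. Variant 2's impressions skew toward desktop, which has a lower base rate.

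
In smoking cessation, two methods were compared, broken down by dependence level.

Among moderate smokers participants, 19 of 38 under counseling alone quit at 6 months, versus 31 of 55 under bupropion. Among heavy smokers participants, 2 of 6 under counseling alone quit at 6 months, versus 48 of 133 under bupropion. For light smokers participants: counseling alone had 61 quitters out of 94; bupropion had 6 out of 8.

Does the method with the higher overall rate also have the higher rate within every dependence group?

No

Moderate smokers: counseling alone 19/38 = 50.0%, bupropion 31/55 = 56.4% → bupropion
Heavy smokers: counseling alone 2/6 = 33.3%, bupropion 48/133 = 36.1% → bupropion
Light smokers: counseling alone 61/94 = 64.9%, bupropion 6/8 = 75.0% → bupropion
Overall: counseling alone 82/138 = 59.4%, bupropion 85/196 = 43.4% → counseling alone
Bupropion wins each dependence group but counseling alone wins overall — the comparison reverses. Bupropion's participants skew toward heavy smokers, which has a lower base rate.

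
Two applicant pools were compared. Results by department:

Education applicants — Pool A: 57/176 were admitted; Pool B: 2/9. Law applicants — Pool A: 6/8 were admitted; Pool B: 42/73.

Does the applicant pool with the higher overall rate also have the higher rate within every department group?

Education: Pool A 57/176 = 32.4%, Pool B 2/9 = 22.2% → Pool A
Law: Pool A 6/8 = 75.0%, Pool B 42/73 = 57.5% → Pool A
Overall: Pool A 63/184 = 34.2%, Pool B 44/82 = 53.7% → Pool B
Pool A wins each department group but Pool B wins overall — the comparison reverses. Pool A's applicants skew toward Education, which has a lower base rate.

No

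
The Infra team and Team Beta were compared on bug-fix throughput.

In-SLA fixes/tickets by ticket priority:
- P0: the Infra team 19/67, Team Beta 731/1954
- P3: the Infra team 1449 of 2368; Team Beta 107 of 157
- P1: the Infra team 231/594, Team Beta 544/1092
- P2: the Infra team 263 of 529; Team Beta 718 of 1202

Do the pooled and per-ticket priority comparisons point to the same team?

No

P0: the Infra team 19/67 = 28.4%, Team Beta 731/1954 = 37.4% → Team Beta
P3: the Infra team 1449/2368 = 61.2%, Team Beta 107/157 = 68.2% → Team Beta
P1: the Infra team 231/594 = 38.9%, Team Beta 544/1092 = 49.8% → Team Beta
P2: the Infra team 263/529 = 49.7%, Team Beta 718/1202 = 59.7% → Team Beta
Overall: the Infra team 1962/3558 = 55.1%, Team Beta 2100/4405 = 47.7% → the Infra team
Team Beta wins each ticket group but the Infra team wins overall — the comparison reverses. Team Beta's tickets skew toward P0, which has a lower base rate.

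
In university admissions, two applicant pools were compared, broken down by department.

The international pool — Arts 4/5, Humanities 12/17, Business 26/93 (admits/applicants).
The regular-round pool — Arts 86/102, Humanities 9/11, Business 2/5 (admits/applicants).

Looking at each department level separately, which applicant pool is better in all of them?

the regular-round pool

Arts: the international pool 4/5 = 80.0%, the regular-round pool 86/102 = 84.3% → the regular-round pool
Humanities: the international pool 12/17 = 70.6%, the regular-round pool 9/11 = 81.8% → the regular-round pool
Business: the international pool 26/93 = 28.0%, the regular-round pool 2/5 = 40.0% → the regular-round pool
The regular-round pool has the higher rate in all 3 groups.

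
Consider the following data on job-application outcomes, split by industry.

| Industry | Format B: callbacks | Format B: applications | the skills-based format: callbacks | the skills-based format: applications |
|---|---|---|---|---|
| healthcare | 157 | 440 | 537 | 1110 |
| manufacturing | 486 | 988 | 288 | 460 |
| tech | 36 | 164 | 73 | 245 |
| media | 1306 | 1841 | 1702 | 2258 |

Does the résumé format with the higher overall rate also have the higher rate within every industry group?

Healthcare: Format B 157/440 = 35.7%, the skills-based format 537/1110 = 48.4% → the skills-based format
Manufacturing: Format B 486/988 = 49.2%, the skills-based format 288/460 = 62.6% → the skills-based format
Tech: Format B 36/164 = 22.0%, the skills-based format 73/245 = 29.8% → the skills-based format
Media: Format B 1306/1841 = 70.9%, the skills-based format 1702/2258 = 75.4% → the skills-based format
Overall: Format B 1985/3433 = 57.8%, the skills-based format 2600/4073 = 63.8% → the skills-based format
The skills-based format wins overall and in every industry group — no reversal.

Yes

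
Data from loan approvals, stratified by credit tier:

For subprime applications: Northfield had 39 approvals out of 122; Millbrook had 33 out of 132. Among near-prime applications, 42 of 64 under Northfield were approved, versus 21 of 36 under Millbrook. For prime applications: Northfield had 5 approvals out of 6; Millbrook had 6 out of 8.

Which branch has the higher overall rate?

Northfield

Subprime: Northfield 39/122 = 32.0%, Millbrook 33/132 = 25.0% → Northfield
Near-prime: Northfield 42/64 = 65.6%, Millbrook 21/36 = 58.3% → Northfield
Prime: Northfield 5/6 = 83.3%, Millbrook 6/8 = 75.0% → Northfield
Overall: Northfield 86/192 = 44.8%, Millbrook 60/176 = 34.1% → Northfield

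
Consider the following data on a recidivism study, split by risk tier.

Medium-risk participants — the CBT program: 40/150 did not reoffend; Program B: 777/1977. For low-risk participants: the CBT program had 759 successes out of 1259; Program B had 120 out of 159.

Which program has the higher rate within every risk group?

Medium-risk: the CBT program 40/150 = 26.7%, Program B 777/1977 = 39.3% → Program B
Low-risk: the CBT program 759/1259 = 60.3%, Program B 120/159 = 75.5% → Program B
Program B has the higher rate in both groups.

Program B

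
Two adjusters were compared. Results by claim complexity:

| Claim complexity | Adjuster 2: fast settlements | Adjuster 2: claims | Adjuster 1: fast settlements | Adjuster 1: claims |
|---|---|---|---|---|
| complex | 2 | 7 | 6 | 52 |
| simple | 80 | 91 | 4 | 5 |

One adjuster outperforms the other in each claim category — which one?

Complex: Adjuster 2 2/7 = 28.6%, Adjuster 1 6/52 = 11.5% → Adjuster 2
Simple: Adjuster 2 80/91 = 87.9%, Adjuster 1 4/5 = 80.0% → Adjuster 2
Adjuster 2 has the higher rate in both groups.

Adjuster 2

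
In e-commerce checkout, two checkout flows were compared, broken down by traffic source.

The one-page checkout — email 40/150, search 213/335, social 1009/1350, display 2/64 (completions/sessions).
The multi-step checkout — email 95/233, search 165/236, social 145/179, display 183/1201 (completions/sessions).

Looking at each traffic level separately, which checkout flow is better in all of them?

the multi-step checkout

Email: the one-page checkout 40/150 = 26.7%, the multi-step checkout 95/233 = 40.8% → the multi-step checkout
Search: the one-page checkout 213/335 = 63.6%, the multi-step checkout 165/236 = 69.9% → the multi-step checkout
Social: the one-page checkout 1009/1350 = 74.7%, the multi-step checkout 145/179 = 81.0% → the multi-step checkout
Display: the one-page checkout 2/64 = 3.1%, the multi-step checkout 183/1201 = 15.2% → the multi-step checkout
The multi-step checkout has the higher rate in all 4 groups.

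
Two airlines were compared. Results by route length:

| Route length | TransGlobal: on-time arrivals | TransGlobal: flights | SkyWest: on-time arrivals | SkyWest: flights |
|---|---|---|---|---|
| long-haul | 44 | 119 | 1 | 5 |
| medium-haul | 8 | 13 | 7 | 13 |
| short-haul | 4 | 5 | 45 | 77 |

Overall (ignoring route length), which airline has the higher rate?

Long-haul: TransGlobal 44/119 = 37.0%, SkyWest 1/5 = 20.0% → TransGlobal
Medium-haul: TransGlobal 8/13 = 61.5%, SkyWest 7/13 = 53.8% → TransGlobal
Short-haul: TransGlobal 4/5 = 80.0%, SkyWest 45/77 = 58.4% → TransGlobal
Overall: TransGlobal 56/137 = 40.9%, SkyWest 53/95 = 55.8% → SkyWest
(TransGlobal wins every route group but SkyWest wins overall — TransGlobal's flights skew toward the low-rate long-haul group.)

SkyWest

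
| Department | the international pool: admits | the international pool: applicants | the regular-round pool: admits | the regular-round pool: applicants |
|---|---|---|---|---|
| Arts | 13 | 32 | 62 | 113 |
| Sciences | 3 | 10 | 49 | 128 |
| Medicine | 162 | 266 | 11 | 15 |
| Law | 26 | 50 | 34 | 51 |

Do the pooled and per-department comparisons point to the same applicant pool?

Arts: the international pool 13/32 = 40.6%, the regular-round pool 62/113 = 54.9% → the regular-round pool
Sciences: the international pool 3/10 = 30.0%, the regular-round pool 49/128 = 38.3% → the regular-round pool
Medicine: the international pool 162/266 = 60.9%, the regular-round pool 11/15 = 73.3% → the regular-round pool
Law: the international pool 26/50 = 52.0%, the regular-round pool 34/51 = 66.7% → the regular-round pool
Overall: the international pool 204/358 = 57.0%, the regular-round pool 156/307 = 50.8% → the international pool
The regular-round pool wins each department group but the international pool wins overall — the comparison reverses. The regular-round pool's applicants skew toward Sciences, which has a lower base rate.

No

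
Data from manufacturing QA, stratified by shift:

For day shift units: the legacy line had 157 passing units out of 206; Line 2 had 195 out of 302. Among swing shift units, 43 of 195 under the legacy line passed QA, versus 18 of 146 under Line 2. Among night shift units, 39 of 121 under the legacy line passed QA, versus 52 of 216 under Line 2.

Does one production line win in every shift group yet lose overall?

Day shift: the legacy line 157/206 = 76.2%, Line 2 195/302 = 64.6% → the legacy line
Swing shift: the legacy line 43/195 = 22.1%, Line 2 18/146 = 12.3% → the legacy line
Night shift: the legacy line 39/121 = 32.2%, Line 2 52/216 = 24.1% → the legacy line
Overall: the legacy line 239/522 = 45.8%, Line 2 265/664 = 39.9% → the legacy line
The legacy line wins overall and in every shift group — no reversal.

No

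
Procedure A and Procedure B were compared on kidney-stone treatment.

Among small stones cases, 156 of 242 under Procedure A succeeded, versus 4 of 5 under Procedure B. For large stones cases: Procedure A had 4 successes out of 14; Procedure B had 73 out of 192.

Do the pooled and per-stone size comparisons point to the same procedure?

Small stones: Procedure A 156/242 = 64.5%, Procedure B 4/5 = 80.0% → Procedure B
Large stones: Procedure A 4/14 = 28.6%, Procedure B 73/192 = 38.0% → Procedure B
Overall: Procedure A 160/256 = 62.5%, Procedure B 77/197 = 39.1% → Procedure A
Procedure B wins each stone group but Procedure A wins overall — the comparison reverses. Procedure B's cases skew toward large stones, which has a lower base rate.

No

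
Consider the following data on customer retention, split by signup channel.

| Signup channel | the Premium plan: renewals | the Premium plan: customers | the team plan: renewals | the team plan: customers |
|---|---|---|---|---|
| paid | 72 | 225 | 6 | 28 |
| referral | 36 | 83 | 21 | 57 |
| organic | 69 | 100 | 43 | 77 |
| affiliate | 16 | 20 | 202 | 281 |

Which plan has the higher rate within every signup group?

the Premium plan

Paid: the Premium plan 72/225 = 32.0%, the team plan 6/28 = 21.4% → the Premium plan
Referral: the Premium plan 36/83 = 43.4%, the team plan 21/57 = 36.8% → the Premium plan
Organic: the Premium plan 69/100 = 69.0%, the team plan 43/77 = 55.8% → the Premium plan
Affiliate: the Premium plan 16/20 = 80.0%, the team plan 202/281 = 71.9% → the Premium plan
The Premium plan has the higher rate in all 4 groups.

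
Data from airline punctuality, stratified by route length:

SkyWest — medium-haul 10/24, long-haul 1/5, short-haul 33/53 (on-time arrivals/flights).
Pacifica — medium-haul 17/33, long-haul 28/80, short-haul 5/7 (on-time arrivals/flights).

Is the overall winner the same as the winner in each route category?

No

Medium-haul: SkyWest 10/24 = 41.7%, Pacifica 17/33 = 51.5% → Pacifica
Long-haul: SkyWest 1/5 = 20.0%, Pacifica 28/80 = 35.0% → Pacifica
Short-haul: SkyWest 33/53 = 62.3%, Pacifica 5/7 = 71.4% → Pacifica
Overall: SkyWest 44/82 = 53.7%, Pacifica 50/120 = 41.7% → SkyWest
Pacifica wins each route group but SkyWest wins overall — the comparison reverses. Pacifica's flights skew toward long-haul, which has a lower base rate.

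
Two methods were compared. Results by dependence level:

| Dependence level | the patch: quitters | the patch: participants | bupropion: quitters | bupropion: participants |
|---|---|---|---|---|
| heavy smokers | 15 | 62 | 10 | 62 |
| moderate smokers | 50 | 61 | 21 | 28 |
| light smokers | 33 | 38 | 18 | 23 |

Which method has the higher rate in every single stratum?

Heavy smokers: the patch 15/62 = 24.2%, bupropion 10/62 = 16.1% → the patch
Moderate smokers: the patch 50/61 = 82.0%, bupropion 21/28 = 75.0% → the patch
Light smokers: the patch 33/38 = 86.8%, bupropion 18/23 = 78.3% → the patch
The patch has the higher rate in all 3 groups.

the patch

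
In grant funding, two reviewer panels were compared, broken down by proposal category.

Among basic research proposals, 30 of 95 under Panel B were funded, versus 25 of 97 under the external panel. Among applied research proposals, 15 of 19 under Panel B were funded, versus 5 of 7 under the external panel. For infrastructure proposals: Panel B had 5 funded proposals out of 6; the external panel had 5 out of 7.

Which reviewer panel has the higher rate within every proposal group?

Panel B

Basic research: Panel B 30/95 = 31.6%, the external panel 25/97 = 25.8% → Panel B
Applied research: Panel B 15/19 = 78.9%, the external panel 5/7 = 71.4% → Panel B
Infrastructure: Panel B 5/6 = 83.3%, the external panel 5/7 = 71.4% → Panel B
Panel B has the higher rate in all 3 groups.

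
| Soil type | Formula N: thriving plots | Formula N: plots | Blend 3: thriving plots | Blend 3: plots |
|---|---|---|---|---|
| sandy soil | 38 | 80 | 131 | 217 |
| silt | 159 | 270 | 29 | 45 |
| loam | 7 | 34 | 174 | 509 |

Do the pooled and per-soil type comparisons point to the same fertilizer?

No

Sandy soil: Formula N 38/80 = 47.5%, Blend 3 131/217 = 60.4% → Blend 3
Silt: Formula N 159/270 = 58.9%, Blend 3 29/45 = 64.4% → Blend 3
Loam: Formula N 7/34 = 20.6%, Blend 3 174/509 = 34.2% → Blend 3
Overall: Formula N 204/384 = 53.1%, Blend 3 334/771 = 43.3% → Formula N
Blend 3 wins each soil group but Formula N wins overall — the comparison reverses. Blend 3's plots skew toward loam, which has a lower base rate.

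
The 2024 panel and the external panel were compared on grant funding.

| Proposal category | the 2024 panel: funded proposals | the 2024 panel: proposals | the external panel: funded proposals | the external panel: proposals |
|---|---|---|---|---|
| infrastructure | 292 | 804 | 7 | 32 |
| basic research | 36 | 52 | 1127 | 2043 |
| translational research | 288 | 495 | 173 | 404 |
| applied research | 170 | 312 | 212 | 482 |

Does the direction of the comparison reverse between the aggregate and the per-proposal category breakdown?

Yes

Infrastructure: the 2024 panel 292/804 = 36.3%, the external panel 7/32 = 21.9% → the 2024 panel
Basic research: the 2024 panel 36/52 = 69.2%, the external panel 1127/2043 = 55.2% → the 2024 panel
Translational research: the 2024 panel 288/495 = 58.2%, the external panel 173/404 = 42.8% → the 2024 panel
Applied research: the 2024 panel 170/312 = 54.5%, the external panel 212/482 = 44.0% → the 2024 panel
Overall: the 2024 panel 786/1663 = 47.3%, the external panel 1519/2961 = 51.3% → the external panel
The 2024 panel wins each proposal group but the external panel wins overall — the comparison reverses. The 2024 panel's proposals skew toward infrastructure, which has a lower base rate.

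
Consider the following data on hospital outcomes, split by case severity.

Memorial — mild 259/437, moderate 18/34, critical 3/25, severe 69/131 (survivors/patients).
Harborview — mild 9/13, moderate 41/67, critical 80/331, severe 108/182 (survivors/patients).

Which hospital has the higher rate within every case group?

Harborview

Mild: Memorial 259/437 = 59.3%, Harborview 9/13 = 69.2% → Harborview
Moderate: Memorial 18/34 = 52.9%, Harborview 41/67 = 61.2% → Harborview
Critical: Memorial 3/25 = 12.0%, Harborview 80/331 = 24.2% → Harborview
Severe: Memorial 69/131 = 52.7%, Harborview 108/182 = 59.3% → Harborview
Harborview has the higher rate in all 4 groups.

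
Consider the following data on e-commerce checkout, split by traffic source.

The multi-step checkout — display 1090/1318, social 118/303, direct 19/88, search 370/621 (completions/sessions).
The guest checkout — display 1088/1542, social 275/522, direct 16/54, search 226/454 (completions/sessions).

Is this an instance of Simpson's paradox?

Display: the multi-step checkout 1090/1318 = 82.7%, the guest checkout 1088/1542 = 70.6% → the multi-step checkout
Social: the multi-step checkout 118/303 = 38.9%, the guest checkout 275/522 = 52.7% → the guest checkout
Direct: the multi-step checkout 19/88 = 21.6%, the guest checkout 16/54 = 29.6% → the guest checkout
Search: the multi-step checkout 370/621 = 59.6%, the guest checkout 226/454 = 49.8% → the multi-step checkout
Overall: the multi-step checkout 1597/2330 = 68.5%, the guest checkout 1605/2572 = 62.4% → the multi-step checkout
Neither sweeps: the multi-step checkout wins 2 of 4 groups, the guest checkout wins 2. The multi-step checkout wins overall but not every group — no Simpson reversal.

No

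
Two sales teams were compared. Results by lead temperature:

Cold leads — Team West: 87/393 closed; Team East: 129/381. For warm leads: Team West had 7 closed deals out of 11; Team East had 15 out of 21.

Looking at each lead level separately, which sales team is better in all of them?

Cold: Team West 87/393 = 22.1%, Team East 129/381 = 33.9% → Team East
Warm: Team West 7/11 = 63.6%, Team East 15/21 = 71.4% → Team East
Team East has the higher rate in both groups.

Team East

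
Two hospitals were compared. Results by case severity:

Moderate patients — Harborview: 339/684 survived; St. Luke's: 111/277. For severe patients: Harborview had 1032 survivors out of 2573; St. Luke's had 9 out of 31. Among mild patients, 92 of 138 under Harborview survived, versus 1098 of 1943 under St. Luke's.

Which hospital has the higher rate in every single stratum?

Harborview

Moderate: Harborview 339/684 = 49.6%, St. Luke's 111/277 = 40.1% → Harborview
Severe: Harborview 1032/2573 = 40.1%, St. Luke's 9/31 = 29.0% → Harborview
Mild: Harborview 92/138 = 66.7%, St. Luke's 1098/1943 = 56.5% → Harborview
Harborview has the higher rate in all 3 groups.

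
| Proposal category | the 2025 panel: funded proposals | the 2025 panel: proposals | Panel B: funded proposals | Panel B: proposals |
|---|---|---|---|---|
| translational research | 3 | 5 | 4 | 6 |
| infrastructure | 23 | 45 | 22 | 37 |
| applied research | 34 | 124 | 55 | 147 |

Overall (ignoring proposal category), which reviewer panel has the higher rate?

Translational research: the 2025 panel 3/5 = 60.0%, Panel B 4/6 = 66.7% → Panel B
Infrastructure: the 2025 panel 23/45 = 51.1%, Panel B 22/37 = 59.5% → Panel B
Applied research: the 2025 panel 34/124 = 27.4%, Panel B 55/147 = 37.4% → Panel B
Overall: the 2025 panel 60/174 = 34.5%, Panel B 81/190 = 42.6% → Panel B

Panel B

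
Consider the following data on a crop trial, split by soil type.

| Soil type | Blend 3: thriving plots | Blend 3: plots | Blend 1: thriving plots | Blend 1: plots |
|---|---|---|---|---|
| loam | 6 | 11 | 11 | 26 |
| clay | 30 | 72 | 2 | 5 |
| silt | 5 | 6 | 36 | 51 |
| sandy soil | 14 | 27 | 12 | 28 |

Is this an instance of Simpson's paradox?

Loam: Blend 3 6/11 = 54.5%, Blend 1 11/26 = 42.3% → Blend 3
Clay: Blend 3 30/72 = 41.7%, Blend 1 2/5 = 40.0% → Blend 3
Silt: Blend 3 5/6 = 83.3%, Blend 1 36/51 = 70.6% → Blend 3
Sandy soil: Blend 3 14/27 = 51.9%, Blend 1 12/28 = 42.9% → Blend 3
Overall: Blend 3 55/116 = 47.4%, Blend 1 61/110 = 55.5% → Blend 1
Blend 3 wins each soil group but Blend 1 wins overall — the comparison reverses. Blend 3's plots skew toward clay, which has a lower base rate.

Yes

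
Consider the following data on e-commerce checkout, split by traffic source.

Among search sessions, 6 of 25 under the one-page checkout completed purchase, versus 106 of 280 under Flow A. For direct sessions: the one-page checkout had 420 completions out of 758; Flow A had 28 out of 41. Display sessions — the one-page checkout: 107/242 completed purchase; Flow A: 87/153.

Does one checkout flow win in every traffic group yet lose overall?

Yes

Search: the one-page checkout 6/25 = 24.0%, Flow A 106/280 = 37.9% → Flow A
Direct: the one-page checkout 420/758 = 55.4%, Flow A 28/41 = 68.3% → Flow A
Display: the one-page checkout 107/242 = 44.2%, Flow A 87/153 = 56.9% → Flow A
Overall: the one-page checkout 533/1025 = 52.0%, Flow A 221/474 = 46.6% → the one-page checkout
Flow A wins each traffic group but the one-page checkout wins overall — the comparison reverses. Flow A's sessions skew toward search, which has a lower base rate.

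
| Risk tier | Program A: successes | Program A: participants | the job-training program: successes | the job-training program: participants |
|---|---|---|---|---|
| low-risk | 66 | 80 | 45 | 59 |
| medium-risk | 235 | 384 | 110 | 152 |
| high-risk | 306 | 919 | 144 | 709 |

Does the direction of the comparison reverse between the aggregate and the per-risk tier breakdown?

Low-risk: Program A 66/80 = 82.5%, the job-training program 45/59 = 76.3% → Program A
Medium-risk: Program A 235/384 = 61.2%, the job-training program 110/152 = 72.4% → the job-training program
High-risk: Program A 306/919 = 33.3%, the job-training program 144/709 = 20.3% → Program A
Overall: Program A 607/1383 = 43.9%, the job-training program 299/920 = 32.5% → Program A
Neither sweeps: Program A wins 2 of 3 groups, the job-training program wins 1. Program A wins overall but not every group — no Simpson reversal.

No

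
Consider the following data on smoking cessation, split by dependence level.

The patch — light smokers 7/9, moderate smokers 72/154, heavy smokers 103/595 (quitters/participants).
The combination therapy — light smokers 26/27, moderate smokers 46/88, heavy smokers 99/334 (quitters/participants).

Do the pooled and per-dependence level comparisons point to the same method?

Yes

Light smokers: the patch 7/9 = 77.8%, the combination therapy 26/27 = 96.3% → the combination therapy
Moderate smokers: the patch 72/154 = 46.8%, the combination therapy 46/88 = 52.3% → the combination therapy
Heavy smokers: the patch 103/595 = 17.3%, the combination therapy 99/334 = 29.6% → the combination therapy
Overall: the patch 182/758 = 24.0%, the combination therapy 171/449 = 38.1% → the combination therapy
The combination therapy wins overall and in every dependence group — no reversal.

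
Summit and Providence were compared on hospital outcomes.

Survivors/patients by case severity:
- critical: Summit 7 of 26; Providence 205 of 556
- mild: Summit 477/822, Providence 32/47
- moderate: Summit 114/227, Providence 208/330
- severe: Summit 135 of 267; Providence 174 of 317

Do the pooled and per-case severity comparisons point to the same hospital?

No

Critical: Summit 7/26 = 26.9%, Providence 205/556 = 36.9% → Providence
Mild: Summit 477/822 = 58.0%, Providence 32/47 = 68.1% → Providence
Moderate: Summit 114/227 = 50.2%, Providence 208/330 = 63.0% → Providence
Severe: Summit 135/267 = 50.6%, Providence 174/317 = 54.9% → Providence
Overall: Summit 733/1342 = 54.6%, Providence 619/1250 = 49.5% → Summit
Providence wins each case group but Summit wins overall — the comparison reverses. Providence's patients skew toward critical, which has a lower base rate.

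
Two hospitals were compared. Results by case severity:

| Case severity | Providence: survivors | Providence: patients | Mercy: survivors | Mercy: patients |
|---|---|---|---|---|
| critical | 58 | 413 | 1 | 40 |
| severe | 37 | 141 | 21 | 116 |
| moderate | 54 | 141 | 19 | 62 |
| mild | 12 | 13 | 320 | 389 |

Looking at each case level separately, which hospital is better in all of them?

Critical: Providence 58/413 = 14.0%, Mercy 1/40 = 2.5% → Providence
Severe: Providence 37/141 = 26.2%, Mercy 21/116 = 18.1% → Providence
Moderate: Providence 54/141 = 38.3%, Mercy 19/62 = 30.6% → Providence
Mild: Providence 12/13 = 92.3%, Mercy 320/389 = 82.3% → Providence
Providence has the higher rate in all 4 groups.

Providence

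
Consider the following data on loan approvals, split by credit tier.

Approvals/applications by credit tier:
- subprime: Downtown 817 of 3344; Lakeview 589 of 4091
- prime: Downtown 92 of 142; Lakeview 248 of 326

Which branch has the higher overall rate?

Downtown

Subprime: Downtown 817/3344 = 24.4%, Lakeview 589/4091 = 14.4% → Downtown
Prime: Downtown 92/142 = 64.8%, Lakeview 248/326 = 76.1% → Lakeview
Overall: Downtown 909/3486 = 26.1%, Lakeview 837/4417 = 18.9% → Downtown
(Neither sweeps every credit group, but Downtown has the higher pooled rate.)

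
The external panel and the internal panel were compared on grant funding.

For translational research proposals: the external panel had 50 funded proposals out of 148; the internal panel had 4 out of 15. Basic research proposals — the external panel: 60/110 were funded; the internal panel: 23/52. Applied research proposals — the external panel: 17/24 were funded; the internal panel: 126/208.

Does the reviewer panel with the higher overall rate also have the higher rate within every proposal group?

No

Translational research: the external panel 50/148 = 33.8%, the internal panel 4/15 = 26.7% → the external panel
Basic research: the external panel 60/110 = 54.5%, the internal panel 23/52 = 44.2% → the external panel
Applied research: the external panel 17/24 = 70.8%, the internal panel 126/208 = 60.6% → the external panel
Overall: the external panel 127/282 = 45.0%, the internal panel 153/275 = 55.6% → the internal panel
The external panel wins each proposal group but the internal panel wins overall — the comparison reverses. The external panel's proposals skew toward translational research, which has a lower base rate.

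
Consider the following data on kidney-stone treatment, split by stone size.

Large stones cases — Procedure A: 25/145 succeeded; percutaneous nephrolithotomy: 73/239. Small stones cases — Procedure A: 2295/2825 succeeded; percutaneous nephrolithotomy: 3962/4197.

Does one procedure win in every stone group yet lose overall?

Large stones: Procedure A 25/145 = 17.2%, percutaneous nephrolithotomy 73/239 = 30.5% → percutaneous nephrolithotomy
Small stones: Procedure A 2295/2825 = 81.2%, percutaneous nephrolithotomy 3962/4197 = 94.4% → percutaneous nephrolithotomy
Overall: Procedure A 2320/2970 = 78.1%, percutaneous nephrolithotomy 4035/4436 = 91.0% → percutaneous nephrolithotomy
Percutaneous nephrolithotomy wins overall and in every stone group — no reversal.

No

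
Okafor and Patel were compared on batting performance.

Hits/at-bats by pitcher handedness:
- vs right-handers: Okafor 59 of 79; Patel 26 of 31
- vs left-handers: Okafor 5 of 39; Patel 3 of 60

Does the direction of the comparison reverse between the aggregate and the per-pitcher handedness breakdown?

No

Vs right-handers: Okafor 59/79 = 74.7%, Patel 26/31 = 83.9% → Patel
Vs left-handers: Okafor 5/39 = 12.8%, Patel 3/60 = 5.0% → Okafor
Overall: Okafor 64/118 = 54.2%, Patel 29/91 = 31.9% → Okafor
Neither sweeps: Okafor wins 1 of 2 groups, Patel wins 1. Okafor wins overall but not every group — no Simpson reversal.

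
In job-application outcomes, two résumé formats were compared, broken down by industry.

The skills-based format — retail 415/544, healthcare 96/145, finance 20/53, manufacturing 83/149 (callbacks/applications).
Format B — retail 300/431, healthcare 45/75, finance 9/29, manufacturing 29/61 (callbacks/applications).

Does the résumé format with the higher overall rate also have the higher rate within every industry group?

Yes

Retail: the skills-based format 415/544 = 76.3%, Format B 300/431 = 69.6% → the skills-based format
Healthcare: the skills-based format 96/145 = 66.2%, Format B 45/75 = 60.0% → the skills-based format
Finance: the skills-based format 20/53 = 37.7%, Format B 9/29 = 31.0% → the skills-based format
Manufacturing: the skills-based format 83/149 = 55.7%, Format B 29/61 = 47.5% → the skills-based format
Overall: the skills-based format 614/891 = 68.9%, Format B 383/596 = 64.3% → the skills-based format
The skills-based format wins overall and in every industry group — no reversal.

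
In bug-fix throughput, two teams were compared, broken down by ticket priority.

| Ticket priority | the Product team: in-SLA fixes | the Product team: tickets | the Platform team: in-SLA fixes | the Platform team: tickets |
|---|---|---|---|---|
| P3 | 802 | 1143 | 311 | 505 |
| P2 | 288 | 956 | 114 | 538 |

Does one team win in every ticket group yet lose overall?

No

P3: the Product team 802/1143 = 70.2%, the Platform team 311/505 = 61.6% → the Product team
P2: the Product team 288/956 = 30.1%, the Platform team 114/538 = 21.2% → the Product team
Overall: the Product team 1090/2099 = 51.9%, the Platform team 425/1043 = 40.7% → the Product team
The Product team wins overall and in every ticket group — no reversal.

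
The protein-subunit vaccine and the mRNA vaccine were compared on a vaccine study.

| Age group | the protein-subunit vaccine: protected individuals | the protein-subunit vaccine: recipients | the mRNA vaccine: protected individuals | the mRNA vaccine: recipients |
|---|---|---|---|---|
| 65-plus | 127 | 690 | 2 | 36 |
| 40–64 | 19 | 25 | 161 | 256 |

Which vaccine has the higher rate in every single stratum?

65-plus: the protein-subunit vaccine 127/690 = 18.4%, the mRNA vaccine 2/36 = 5.6% → the protein-subunit vaccine
40–64: the protein-subunit vaccine 19/25 = 76.0%, the mRNA vaccine 161/256 = 62.9% → the protein-subunit vaccine
The protein-subunit vaccine has the higher rate in both groups.

the protein-subunit vaccine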